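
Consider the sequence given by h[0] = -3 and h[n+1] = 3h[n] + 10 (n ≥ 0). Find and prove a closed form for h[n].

Claim: h[n] = 2·3^n − 5.

Base case: h[0] = -3, and 2·3^0 − 5 = 2 − 5 = -3.
Assume h[r] = 2·3^r − 5 for some r ≥ 0.
Then h[r+1] = 3h[r] + 10 = 3·(2·3^r − 5) + 10 = 6·3^r − 15 + 10 = 2·3^{r+1} − 5.
Hence h[n] = 2·3^n − 5 for every n ≥ 0, by induction.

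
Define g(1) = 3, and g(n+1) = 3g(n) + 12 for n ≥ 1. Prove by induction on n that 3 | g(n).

Base case: g(1) = 3 = 3·1, so 3 | g(1).
Assume 3 | g(k), so g(k) = 3t for some integer t.
Then g(k+1) = 3g(k) + 12 = 3·(3t) + 12 = 3(3t + 4), so 3 | g(k+1).
This completes the inductive step, so 3 | g(n) for all n ≥ 1.

3 | g(n)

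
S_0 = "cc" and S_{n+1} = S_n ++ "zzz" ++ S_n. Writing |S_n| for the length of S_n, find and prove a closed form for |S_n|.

Claim: |S_n| = 5·2^n − 3.

Base case: |S_0| = 2, and 5·2^0 − 3 = 2.
Assume |S_r| = 5·2^r − 3.
Then |S_{r+1}| = |S_r| + 3 + |S_r| = 2|S_r| + 3 = 2(5·2^r − 3) + 3 = 5·2^{r+1} − 6 + 3 = 5·2^{r+1} − 3.
By induction, |S_n| = 5·2^n − 3 for all n ≥ 0.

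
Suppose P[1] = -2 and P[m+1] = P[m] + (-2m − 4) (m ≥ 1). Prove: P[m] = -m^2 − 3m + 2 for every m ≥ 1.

Base case: P[1] = -2, and -1^2 − 3·1 + 2 = -2.
Assume P[j] = -j^2 − 3j + 2.
Then P[j+1] = P[j] + (-2j − 4) = (-j^2 − 3j + 2) + (-2j − 4) = -j^2 − 5j − 2,
and -(j+1)^2 − 3·(j+1) + 2 = -j^2 − 5j − 2.
By induction, P[m] = -m^2 − 3m + 2 for all m ≥ 1.

P[m] = -m^2 − 3m + 2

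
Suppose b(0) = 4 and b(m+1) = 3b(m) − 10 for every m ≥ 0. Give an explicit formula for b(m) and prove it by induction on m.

Claim: b(m) = -3^m + 5.

Base case: b(0) = 4, and -3^0 + 5 = -1 + 5 = 4.
Assume b(r) = -3^r + 5 for some r ≥ 0.
Then b(r+1) = 3b(r) − 10 = 3·(-3^r + 5) − 10 = -3^{r+1} + 15 − 10 = -3^{r+1} + 5.
By induction, b(m) = -3^m + 5 for all m ≥ 0.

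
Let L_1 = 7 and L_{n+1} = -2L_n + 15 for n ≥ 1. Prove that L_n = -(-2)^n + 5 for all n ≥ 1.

Base case: L_1 = 7, and -(-2)^1 + 5 = 2 + 5 = 7.
Assume L_j = -(-2)^j + 5 for some j ≥ 1.
Then L_{j+1} = -2L_j + 15 = -2·(-(-2)^j + 5) + 15 = 2·(-2)^j − 10 + 15 = -(-2)^{j+1} + 5.
This completes the inductive step, so L_n = -(-2)^n + 5 for all n ≥ 1.

L_n = -(-2)^n + 5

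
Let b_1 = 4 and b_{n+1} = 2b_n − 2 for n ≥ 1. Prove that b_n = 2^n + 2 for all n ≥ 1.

Base case: b_1 = 4, and 2^1 + 2 = 2 + 2 = 4.
Assume b_j = 2^j + 2 for some j ≥ 1.
Then b_{j+1} = 2b_j − 2 = 2·(2^j + 2) − 2 = 2^{j+1} + 4 − 2 = 2^{j+1} + 2.
This completes the inductive step, so b_n = 2^n + 2 for all n ≥ 1.

b_n = 2^n + 2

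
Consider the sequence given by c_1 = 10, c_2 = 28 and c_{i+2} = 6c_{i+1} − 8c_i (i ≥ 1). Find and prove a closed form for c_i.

Claim: c_i = 3·2^i + 4^i.

Base cases: c_1 = 10 and 3·2^1 + 4^1 = 10; c_2 = 28 and 3·2^2 + 4^2 = 28.
Assume c_j = 3·2^j + 4^j for all 1 ≤ j ≤ r, where r ≥ 2.
Then c_{r+1} = 6c_r − 8c_{r−1} = 6·(3·2^r + 4^r) − 8·(3·2^{r−1} + 4^{r−1}) = 3·(6·2 − 8)2^{r−1} + (6·4 − 8)4^{r−1} = 12·2^{r−1} + 16·4^{r−1} = 3·2^{r+1} + 4^{r+1}.
Hence c_i = 3·2^i + 4^i for every i ≥ 1, by strong induction.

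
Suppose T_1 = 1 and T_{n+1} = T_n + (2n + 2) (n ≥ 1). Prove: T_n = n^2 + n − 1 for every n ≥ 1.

Base case: T_1 = 1, and 1^2 + 1 − 1 = 1.
Assume T_r = r^2 + r − 1.
Then T_{r+1} = T_r + (2r + 2) = (r^2 + r − 1) + (2r + 2) = r^2 + 3r + 1,
and (r+1)^2 + (r+1) − 1 = r^2 + 3r + 1.
By induction, T_n = n^2 + n − 1 for all n ≥ 1.

T_n = n^2 + n − 1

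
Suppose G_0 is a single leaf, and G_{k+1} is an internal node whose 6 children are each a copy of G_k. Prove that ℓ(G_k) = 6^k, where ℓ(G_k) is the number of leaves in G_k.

Base case: ℓ(G_0) = 1, and 6^0 = 1.
Assume ℓ(G_r) = 6^r.
Then ℓ(G_{r+1}) = 6·ℓ(G_r) = 6·6^r = 6^{r+1}.
So the formula holds for r+1, and by induction ℓ(G_k) = 6^k for all k ≥ 0.

ℓ(G_k) = 6^k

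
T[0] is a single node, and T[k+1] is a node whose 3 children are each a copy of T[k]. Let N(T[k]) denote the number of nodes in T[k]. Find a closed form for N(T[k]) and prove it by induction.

Claim: N(T[k]) = (3^{k+1} − 1)/2.

Base case: N(T[0]) = 1, and (3^{0+1} − 1)/2 = 1.
Assume N(T[j]) = (3^{j+1} − 1)/2.
Then N(T[j+1]) = 1 + 3N(T[j]) = 1 + 3·(3^{j+1} − 1)/2 = 1 + (3^{j+2} − 3)/2 = (2 + 3^{j+2} − 3)/2 = (3^{j+2} − 1)/2.
So the formula holds for j+1, and by induction N(T[k]) = (3^{k+1} − 1)/2 for all k ≥ 0.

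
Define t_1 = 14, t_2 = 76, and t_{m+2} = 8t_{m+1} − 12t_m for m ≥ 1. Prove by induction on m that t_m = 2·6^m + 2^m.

Base cases: t_1 = 14 and 2·6^1 + 2^1 = 14; t_2 = 76 and 2·6^2 + 2^2 = 76.
Assume t_j = 2·6^j + 2^j for all 1 ≤ j ≤ k, where k ≥ 2.
Then t_{k+1} = 8t_k − 12t_{k−1} = 8·(2·6^k + 2^k) − 12·(2·6^{k−1} + 2^{k−1}) = 2·(8·6 − 12)6^{k−1} + (8·2 − 12)2^{k−1} = 72·6^{k−1} + 4·2^{k−1} = 2·6^{k+1} + 2^{k+1}.
By strong induction, t_m = 2·6^m + 2^m for all m ≥ 1.

t_m = 2·6^m + 2^m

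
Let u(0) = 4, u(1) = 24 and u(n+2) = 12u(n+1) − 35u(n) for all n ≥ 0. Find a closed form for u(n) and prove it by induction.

Claim: u(n) = 2·5^n + 2·7^n.

Base cases: u(0) = 4 and 2·5^0 + 2·7^0 = 4; u(1) = 24 and 2·5^1 + 2·7^1 = 24.
Assume u(i) = 2·5^i + 2·7^i for all 0 ≤ i ≤ j, where j ≥ 1.
Then u(j+1) = 12u(j) − 35u(j−1) = 12·(2·5^j + 2·7^j) − 35·(2·5^{j−1} + 2·7^{j−1}) = 2·(12·5 − 35)5^{j−1} + 2·(12·7 − 35)7^{j−1} = 50·5^{j−1} + 98·7^{j−1} = 2·5^{j+1} + 2·7^{j+1}.
By strong induction, u(n) = 2·5^n + 2·7^n for all n ≥ 0.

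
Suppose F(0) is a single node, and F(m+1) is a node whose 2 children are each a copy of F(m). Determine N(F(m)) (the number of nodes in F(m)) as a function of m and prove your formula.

Claim: N(F(m)) = 2^{m+1} − 1.

Base case: N(F(0)) = 1, and 2^{0+1} − 1 = 1.
Assume N(F(k)) = 2^{k+1} − 1.
Then N(F(k+1)) = 1 + 2N(F(k)) = 1 + 2(2^{k+1} − 1) = 2^{k+2} − 2 + 1 = 2^{k+2} − 1.
This completes the inductive step, so N(F(m)) = 2^{m+1} − 1 for all m ≥ 0.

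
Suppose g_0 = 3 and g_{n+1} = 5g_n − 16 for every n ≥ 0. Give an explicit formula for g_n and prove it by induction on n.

Claim: g_n = -5^n + 4.

Base case: g_0 = 3, and -5^0 + 4 = -1 + 4 = 3.
Assume g_r = -5^r + 4 for some r ≥ 0.
Then g_{r+1} = 5g_r − 16 = 5·(-5^r + 4) − 16 = -5^{r+1} + 20 − 16 = -5^{r+1} + 4.
So the formula holds for r+1, and by induction g_n = -5^n + 4 for all n ≥ 0.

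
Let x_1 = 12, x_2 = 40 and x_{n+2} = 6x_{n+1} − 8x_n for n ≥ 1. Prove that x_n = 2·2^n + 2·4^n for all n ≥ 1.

Base cases: x_1 = 12 and 2·2^1 + 2·4^1 = 12; x_2 = 40 and 2·2^2 + 2·4^2 = 40.
Assume x_j = 2·2^j + 2·4^j for all 1 ≤ j ≤ k, where k ≥ 2.
Then x_{k+1} = 6x_k − 8x_{k−1} = 6·(2·2^k + 2·4^k) − 8·(2·2^{k−1} + 2·4^{k−1}) = 2·(6·2 − 8)2^{k−1} + 2·(6·4 − 8)4^{k−1} = 8·2^{k−1} + 32·4^{k−1} = 2·2^{k+1} + 2·4^{k+1}.
By strong induction, x_n = 2·2^n + 2·4^n for all n ≥ 1.

x_n = 2·2^n + 2·4^n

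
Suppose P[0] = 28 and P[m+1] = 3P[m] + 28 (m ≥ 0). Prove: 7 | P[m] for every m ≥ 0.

Base case: P[0] = 28 = 7·4, so 7 | P[0].
Assume 7 | P[j], so P[j] = 7t for some integer t.
Then P[j+1] = 3P[j] + 28 = 3·(7t) + 28 = 7(3t + 4), so 7 | P[j+1].
So the property holds for j+1, and by induction 7 | P[m] for all m ≥ 0.

7 | P[m]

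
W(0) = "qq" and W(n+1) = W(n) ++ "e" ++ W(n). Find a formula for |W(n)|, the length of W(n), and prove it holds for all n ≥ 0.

Claim: |W(n)| = 3·2^n − 1.

Base case: |W(0)| = 2, and 3·2^0 − 1 = 2.
Assume |W(j)| = 3·2^j − 1.
Then |W(j+1)| = |W(j)| + 1 + |W(j)| = 2|W(j)| + 1 = 2(3·2^j − 1) + 1 = 3·2^{j+1} − 2 + 1 = 3·2^{j+1} − 1.
Hence |W(n)| = 3·2^n − 1 for every n ≥ 0, by induction.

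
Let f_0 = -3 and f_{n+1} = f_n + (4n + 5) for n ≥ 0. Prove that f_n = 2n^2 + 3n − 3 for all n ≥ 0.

Base case: f_0 = -3, and 2·0^2 + 3·0 − 3 = -3.
Assume f_m = 2m^2 + 3m − 3.
Then f_{m+1} = f_m + (4m + 5) = (2m^2 + 3m − 3) + (4m + 5) = 2m^2 + 7m + 2,
and 2·(m+1)^2 + 3·(m+1) − 3 = 2m^2 + 7m + 2.
This completes the inductive step, so f_n = 2n^2 + 3n − 3 for all n ≥ 0.

f_n = 2n^2 + 3n − 3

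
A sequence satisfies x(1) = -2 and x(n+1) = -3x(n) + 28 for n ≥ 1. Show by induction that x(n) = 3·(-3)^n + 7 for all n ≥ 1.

Base case: x(1) = -2, and 3·(-3)^1 + 7 = -9 + 7 = -2.
Assume x(k) = 3·(-3)^k + 7 for some k ≥ 1.
Then x(k+1) = -3x(k) + 28 = -3·(3·(-3)^k + 7) + 28 = -9·(-3)^k − 21 + 28 = 3·(-3)^{k+1} + 7.
By induction, x(n) = 3·(-3)^n + 7 for all n ≥ 1.

x(n) = 3·(-3)^n + 7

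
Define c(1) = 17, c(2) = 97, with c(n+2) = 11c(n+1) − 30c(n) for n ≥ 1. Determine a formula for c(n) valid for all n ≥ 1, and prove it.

Claim: c(n) = 2·6^n + 5^n.

Base cases: c(1) = 17 and 2·6^1 + 5^1 = 17; c(2) = 97 and 2·6^2 + 5^2 = 97.
Assume c(j) = 2·6^j + 5^j for all 1 ≤ j ≤ k, where k ≥ 2.
Then c(k+1) = 11c(k) − 30c(k−1) = 11·(2·6^k + 5^k) − 30·(2·6^{k−1} + 5^{k−1}) = 2·(11·6 − 30)6^{k−1} + (11·5 − 30)5^{k−1} = 72·6^{k−1} + 25·5^{k−1} = 2·6^{k+1} + 5^{k+1}.
By strong induction, c(n) = 2·6^n + 5^n for all n ≥ 1.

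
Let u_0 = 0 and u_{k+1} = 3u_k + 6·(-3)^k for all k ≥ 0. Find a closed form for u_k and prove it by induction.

Claim: u_k = 3^k − (-3)^k.

Base case: u_0 = 0, and 3^0 − (-3)^0 = 1 − 1 = 0.
Assume u_r = 3^r − (-3)^r for some r ≥ 0.
Then u_{r+1} = 3u_r + 6·(-3)^r = 3·(3^r − (-3)^r) + 6·(-3)^r = 3^{r+1} − 3·(-3)^r + 6·(-3)^r = 3^{r+1} + 3·(-3)^r = 3^{r+1} − (-3)^{r+1}.
By induction, u_k = 3^k − (-3)^k for all k ≥ 0.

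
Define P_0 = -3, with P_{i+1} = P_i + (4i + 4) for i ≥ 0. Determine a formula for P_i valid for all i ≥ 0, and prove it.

Claim: P_i = 2i^2 + 2i − 3.

Base case: P_0 = -3, and 2·0^2 + 2·0 − 3 = -3.
Assume P_r = 2r^2 + 2r − 3.
Then P_{r+1} = P_r + (4r + 4) = (2r^2 + 2r − 3) + (4r + 4) = 2r^2 + 6r + 1,
and 2·(r+1)^2 + 2·(r+1) − 3 = 2r^2 + 6r + 1.
Hence P_i = 2i^2 + 2i − 3 for every i ≥ 0, by induction.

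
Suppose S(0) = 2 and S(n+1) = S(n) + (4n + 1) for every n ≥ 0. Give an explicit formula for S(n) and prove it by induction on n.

Claim: S(n) = 2n^2 − n + 2.

Base case: S(0) = 2, and 2·0^2 − 0 + 2 = 2.
Assume S(m) = 2m^2 − m + 2.
Then S(m+1) = S(m) + (4m + 1) = (2m^2 − m + 2) + (4m + 1) = 2m^2 + 3m + 3,
and 2·(m+1)^2 − (m+1) + 2 = 2m^2 + 3m + 3.
By induction, S(n) = 2n^2 − n + 2 for all n ≥ 0.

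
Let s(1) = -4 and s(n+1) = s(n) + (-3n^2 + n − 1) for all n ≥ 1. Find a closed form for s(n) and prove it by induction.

Claim: s(n) = -n^3 + 2n^2 − 2n − 3.

Base case: s(1) = -4, and -1^3 + 2·1^2 − 2·1 − 3 = -4.
Assume s(j) = -j^3 + 2j^2 − 2j − 3.
Then s(j+1) = s(j) + (-3j^2 + j − 1) = (-j^3 + 2j^2 − 2j − 3) + (-3j^2 + j − 1) = -j^3 − j^2 − j − 4,
and -(j+1)^3 + 2·(j+1)^2 − 2·(j+1) − 3 = -j^3 − j^2 − j − 4.
This completes the inductive step, so s(n) = -n^3 + 2n^2 − 2n − 3 for all n ≥ 1.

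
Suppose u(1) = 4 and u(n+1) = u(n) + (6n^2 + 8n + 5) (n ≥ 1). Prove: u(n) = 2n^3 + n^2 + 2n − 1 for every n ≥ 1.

Base case: u(1) = 4, and 2·1^3 + 1^2 + 2·1 − 1 = 4.
Assume u(k) = 2k^3 + k^2 + 2k − 1.
Then u(k+1) = u(k) + (6k^2 + 8k + 5) = (2k^3 + k^2 + 2k − 1) + (6k^2 + 8k + 5) = 2k^3 + 7k^2 + 10k + 4,
and 2·(k+1)^3 + (k+1)^2 + 2·(k+1) − 1 = 2k^3 + 7k^2 + 10k + 4.
By induction, u(n) = 2n^3 + n^2 + 2n − 1 for all n ≥ 1.

u(n) = 2n^3 + n^2 + 2n − 1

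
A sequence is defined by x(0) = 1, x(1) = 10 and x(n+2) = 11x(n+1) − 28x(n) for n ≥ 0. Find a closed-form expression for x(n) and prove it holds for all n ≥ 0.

Claim: x(n) = 2·7^n − 4^n.

Base cases: x(0) = 1 and 2·7^0 − 4^0 = 1; x(1) = 10 and 2·7^1 − 4^1 = 10.
Assume x(j) = 2·7^j − 4^j for all 0 ≤ j ≤ k, where k ≥ 1.
Then x(k+1) = 11x(k) − 28x(k−1) = 11·(2·7^k − 4^k) − 28·(2·7^{k−1} − 4^{k−1}) = 2·(11·7 − 28)7^{k−1} − (11·4 − 28)4^{k−1} = 98·7^{k−1} − 16·4^{k−1} = 2·7^{k+1} − 4^{k+1}.
Hence x(n) = 2·7^n − 4^n for every n ≥ 0, by strong induction.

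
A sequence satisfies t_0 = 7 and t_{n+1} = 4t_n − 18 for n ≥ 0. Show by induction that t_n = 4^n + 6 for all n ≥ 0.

Base case: t_0 = 7, and 4^0 + 6 = 1 + 6 = 7.
Assume t_r = 4^r + 6 for some r ≥ 0.
Then t_{r+1} = 4t_r − 18 = 4·(4^r + 6) − 18 = 4^{r+1} + 24 − 18 = 4^{r+1} + 6.
This completes the inductive step, so t_n = 4^n + 6 for all n ≥ 0.

t_n = 4^n + 6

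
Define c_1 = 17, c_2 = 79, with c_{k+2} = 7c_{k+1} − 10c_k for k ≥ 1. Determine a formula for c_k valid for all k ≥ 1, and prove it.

Claim: c_k = 3·5^k + 2^k.

Base cases: c_1 = 17 and 3·5^1 + 2^1 = 17; c_2 = 79 and 3·5^2 + 2^2 = 79.
Assume c_j = 3·5^j + 2^j for all 1 ≤ j ≤ r, where r ≥ 2.
Then c_{r+1} = 7c_r − 10c_{r−1} = 7·(3·5^r + 2^r) − 10·(3·5^{r−1} + 2^{r−1}) = 3·(7·5 − 10)5^{r−1} + (7·2 − 10)2^{r−1} = 75·5^{r−1} + 4·2^{r−1} = 3·5^{r+1} + 2^{r+1}.
So the formula holds for r+1, and by strong induction c_k = 3·5^k + 2^k for all k ≥ 1.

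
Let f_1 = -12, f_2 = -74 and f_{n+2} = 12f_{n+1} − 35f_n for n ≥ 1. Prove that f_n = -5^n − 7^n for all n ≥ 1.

Base cases: f_1 = -12 and -5^1 − 7^1 = -12; f_2 = -74 and -5^2 − 7^2 = -74.
Assume f_j = -5^j − 7^j for all 1 ≤ j ≤ m, where m ≥ 2.
Then f_{m+1} = 12f_m − 35f_{m−1} = 12·(-5^m − 7^m) − 35·(-5^{m−1} − 7^{m−1}) = -(12·5 − 35)5^{m−1} − (12·7 − 35)7^{m−1} = -25·5^{m−1} − 49·7^{m−1} = -5^{m+1} − 7^{m+1}.
So the formula holds for m+1, and by strong induction f_n = -5^n − 7^n for all n ≥ 1.

f_n = -5^n − 7^n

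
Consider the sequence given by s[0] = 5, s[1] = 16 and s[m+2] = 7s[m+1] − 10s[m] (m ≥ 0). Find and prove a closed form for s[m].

Claim: s[m] = 3·2^m + 2·5^m.

Base cases: s[0] = 5 and 3·2^0 + 2·5^0 = 5; s[1] = 16 and 3·2^1 + 2·5^1 = 16.
Assume s[i] = 3·2^i + 2·5^i for all 0 ≤ i ≤ j, where j ≥ 1.
Then s[j+1] = 7s[j] − 10s[j−1] = 7·(3·2^j + 2·5^j) − 10·(3·2^{j−1} + 2·5^{j−1}) = 3·(7·2 − 10)2^{j−1} + 2·(7·5 − 10)5^{j−1} = 12·2^{j−1} + 50·5^{j−1} = 3·2^{j+1} + 2·5^{j+1}.
Hence s[m] = 3·2^m + 2·5^m for every m ≥ 0, by strong induction.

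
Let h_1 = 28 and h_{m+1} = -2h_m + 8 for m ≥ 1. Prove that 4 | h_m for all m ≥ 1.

Base case: h_1 = 28 = 4·7, so 4 | h_1.
Assume 4 | h_k, so h_k = 4t for some integer t.
Then h_{k+1} = -2h_k + 8 = -2·(4t) + 8 = 4(-2t + 2), so 4 | h_{k+1}.
By induction, 4 | h_m for all m ≥ 1.

4 | h_m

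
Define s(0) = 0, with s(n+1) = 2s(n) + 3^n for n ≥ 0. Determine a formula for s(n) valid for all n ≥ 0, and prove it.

Claim: s(n) = -2^n + 3^n.

Base case: s(0) = 0, and -2^0 + 3^0 = -1 + 1 = 0.
Assume s(r) = -2^r + 3^r for some r ≥ 0.
Then s(r+1) = 2s(r) + 3^r = 2·(-2^r + 3^r) + 3^r = -2^{r+1} + 2·3^r + 3^r = -2^{r+1} + 3·3^r = -2^{r+1} + 3^{r+1}.
So the formula holds for r+1, and by induction s(n) = -2^n + 3^n for all n ≥ 0.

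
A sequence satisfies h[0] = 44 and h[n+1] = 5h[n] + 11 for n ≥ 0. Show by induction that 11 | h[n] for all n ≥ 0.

Base case: h[0] = 44 = 11·4, so 11 | h[0].
Assume 11 | h[j], so h[j] = 11t for some integer t.
Then h[j+1] = 5h[j] + 11 = 5·(11t) + 11 = 11(5t + 1), so 11 | h[j+1].
This completes the inductive step, so 11 | h[n] for all n ≥ 0.

11 | h[n]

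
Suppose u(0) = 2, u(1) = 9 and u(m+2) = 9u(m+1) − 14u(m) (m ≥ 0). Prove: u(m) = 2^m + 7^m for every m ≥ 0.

Base cases: u(0) = 2 and 2^0 + 7^0 = 2; u(1) = 9 and 2^1 + 7^1 = 9.
Assume u(j) = 2^j + 7^j for all 0 ≤ j ≤ r, where r ≥ 1.
Then u(r+1) = 9u(r) − 14u(r−1) = 9·(2^r + 7^r) − 14·(2^{r−1} + 7^{r−1}) = (9·2 − 14)2^{r−1} + (9·7 − 14)7^{r−1} = 4·2^{r−1} + 49·7^{r−1} = 2^{r+1} + 7^{r+1}.
This completes the inductive step, so u(m) = 2^m + 7^m for all m ≥ 0.

u(m) = 2^m + 7^m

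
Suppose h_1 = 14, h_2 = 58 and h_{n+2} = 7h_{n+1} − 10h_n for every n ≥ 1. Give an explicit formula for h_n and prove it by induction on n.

Claim: h_n = 2·2^n + 2·5^n.

Base cases: h_1 = 14 and 2·2^1 + 2·5^1 = 14; h_2 = 58 and 2·2^2 + 2·5^2 = 58.
Assume h_j = 2·2^j + 2·5^j for all 1 ≤ j ≤ r, where r ≥ 2.
Then h_{r+1} = 7h_r − 10h_{r−1} = 7·(2·2^r + 2·5^r) − 10·(2·2^{r−1} + 2·5^{r−1}) = 2·(7·2 − 10)2^{r−1} + 2·(7·5 − 10)5^{r−1} = 8·2^{r−1} + 50·5^{r−1} = 2·2^{r+1} + 2·5^{r+1}.
By strong induction, h_n = 2·2^n + 2·5^n for all n ≥ 1.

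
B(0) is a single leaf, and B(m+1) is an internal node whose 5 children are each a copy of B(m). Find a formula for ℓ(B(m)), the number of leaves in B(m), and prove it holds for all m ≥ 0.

Claim: ℓ(B(m)) = 5^m.

Base case: ℓ(B(0)) = 1, and 5^0 = 1.
Assume ℓ(B(k)) = 5^k.
Then ℓ(B(k+1)) = 5·ℓ(B(k)) = 5·5^k = 5^{k+1}.
This completes the inductive step, so ℓ(B(m)) = 5^m for all m ≥ 0.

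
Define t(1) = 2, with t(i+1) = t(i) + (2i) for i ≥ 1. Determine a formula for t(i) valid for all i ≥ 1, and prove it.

Claim: t(i) = i^2 − i + 2.

Base case: t(1) = 2, and 1^2 − 1 + 2 = 2.
Assume t(j) = j^2 − j + 2.
Then t(j+1) = t(j) + (2j) = (j^2 − j + 2) + (2j) = j^2 + j + 2,
and (j+1)^2 − (j+1) + 2 = j^2 + j + 2.
By induction, t(i) = i^2 − i + 2 for all i ≥ 1.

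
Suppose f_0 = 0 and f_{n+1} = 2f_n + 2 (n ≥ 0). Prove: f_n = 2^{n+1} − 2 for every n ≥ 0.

Base case: f_0 = 0, and 2^{0+1} − 2 = 2 − 2 = 0.
Assume f_m = 2^{m+1} − 2 for some m ≥ 0.
Then f_{m+1} = 2f_m + 2 = 2·(2^{m+1} − 2) + 2 = 2^{m+2} − 4 + 2 = 2^{m+2} − 2.
This completes the inductive step, so f_n = 2^{n+1} − 2 for all n ≥ 0.

f_n = 2^{n+1} − 2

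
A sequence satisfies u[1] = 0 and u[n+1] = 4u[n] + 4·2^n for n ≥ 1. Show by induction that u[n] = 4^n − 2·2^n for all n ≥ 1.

Base case: u[1] = 0, and 4^1 − 2·2^1 = 4 − 4 = 0.
Assume u[r] = 4^r − 2·2^r for some r ≥ 1.
Then u[r+1] = 4u[r] + 4·2^r = 4·(4^r − 2·2^r) + 4·2^r = 4^{r+1} − 8·2^r + 4·2^r = 4^{r+1} − 4·2^r = 4^{r+1} − 2·2^{r+1}.
Hence u[n] = 4^n − 2·2^n for every n ≥ 1, by induction.

u[n] = 4^n − 2·2^n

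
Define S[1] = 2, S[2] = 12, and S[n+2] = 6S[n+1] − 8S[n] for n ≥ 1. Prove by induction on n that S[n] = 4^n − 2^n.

Base cases: S[1] = 2 and 4^1 − 2^1 = 2; S[2] = 12 and 4^2 − 2^2 = 12.
Assume S[j] = 4^j − 2^j for all 1 ≤ j ≤ r, where r ≥ 2.
Then S[r+1] = 6S[r] − 8S[r−1] = 6·(4^r − 2^r) − 8·(4^{r−1} − 2^{r−1}) = (6·4 − 8)4^{r−1} − (6·2 − 8)2^{r−1} = 16·4^{r−1} − 4·2^{r−1} = 4^{r+1} − 2^{r+1}.
Hence S[n] = 4^n − 2^n for every n ≥ 1, by strong induction.

S[n] = 4^n − 2^n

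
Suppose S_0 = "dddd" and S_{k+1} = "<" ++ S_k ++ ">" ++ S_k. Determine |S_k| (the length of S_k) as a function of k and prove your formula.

Claim: |S_k| = 6·2^k − 2.

Base case: |S_0| = 4, and 6·2^0 − 2 = 4.
Assume |S_j| = 6·2^j − 2.
Then |S_{j+1}| = 1 + |S_j| + 1 + |S_j| = 2|S_j| + 2 = 2(6·2^j − 2) + 2 = 6·2^{j+1} − 4 + 2 = 6·2^{j+1} − 2.
Hence |S_k| = 6·2^k − 2 for every k ≥ 0, by induction.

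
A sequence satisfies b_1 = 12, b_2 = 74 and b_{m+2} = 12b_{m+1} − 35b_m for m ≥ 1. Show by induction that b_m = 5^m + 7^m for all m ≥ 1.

Base cases: b_1 = 12 and 5^1 + 7^1 = 12; b_2 = 74 and 5^2 + 7^2 = 74.
Assume b_i = 5^i + 7^i for all 1 ≤ i ≤ j, where j ≥ 2.
Then b_{j+1} = 12b_j − 35b_{j−1} = 12·(5^j + 7^j) − 35·(5^{j−1} + 7^{j−1}) = (12·5 − 35)5^{j−1} + (12·7 − 35)7^{j−1} = 25·5^{j−1} + 49·7^{j−1} = 5^{j+1} + 7^{j+1}.
So the formula holds for j+1, and by strong induction b_m = 5^m + 7^m for all m ≥ 1.

b_m = 5^m + 7^m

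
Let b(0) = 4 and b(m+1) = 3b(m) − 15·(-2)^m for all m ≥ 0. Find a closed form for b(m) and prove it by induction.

Claim: b(m) = 3^m + 3·(-2)^m.

Base case: b(0) = 4, and 3^0 + 3·(-2)^0 = 1 + 3 = 4.
Assume b(r) = 3^r + 3·(-2)^r for some r ≥ 0.
Then b(r+1) = 3b(r) − 15·(-2)^r = 3·(3^r + 3·(-2)^r) − 15·(-2)^r = 3^{r+1} + 9·(-2)^r − 15·(-2)^r = 3^{r+1} − 6·(-2)^r = 3^{r+1} + 3·(-2)^{r+1}.
So the formula holds for r+1, and by induction b(m) = 3^m + 3·(-2)^m for all m ≥ 0.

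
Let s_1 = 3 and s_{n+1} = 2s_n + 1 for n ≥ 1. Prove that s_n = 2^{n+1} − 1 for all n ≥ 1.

Base case: s_1 = 3, and 2^{1+1} − 1 = 4 − 1 = 3.
Assume s_k = 2^{k+1} − 1 for some k ≥ 1.
Then s_{k+1} = 2s_k + 1 = 2·(2^{k+1} − 1) + 1 = 2^{k+2} − 2 + 1 = 2^{k+2} − 1.
Hence s_n = 2^{n+1} − 1 for every n ≥ 1, by induction.

s_n = 2^{n+1} − 1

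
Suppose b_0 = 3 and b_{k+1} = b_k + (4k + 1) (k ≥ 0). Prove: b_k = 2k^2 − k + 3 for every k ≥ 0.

Base case: b_0 = 3, and 2·0^2 − 0 + 3 = 3.
Assume b_j = 2j^2 − j + 3.
Then b_{j+1} = b_j + (4j + 1) = (2j^2 − j + 3) + (4j + 1) = 2j^2 + 3j + 4,
and 2·(j+1)^2 − (j+1) + 3 = 2j^2 + 3j + 4.
This completes the inductive step, so b_k = 2k^2 − k + 3 for all k ≥ 0.

b_k = 2k^2 − k + 3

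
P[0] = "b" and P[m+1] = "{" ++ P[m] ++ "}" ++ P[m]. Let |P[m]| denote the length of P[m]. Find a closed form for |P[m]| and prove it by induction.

Claim: |P[m]| = 3·2^m − 2.

Base case: |P[0]| = 1, and 3·2^0 − 2 = 1.
Assume |P[k]| = 3·2^k − 2.
Then |P[k+1]| = 1 + |P[k]| + 1 + |P[k]| = 2|P[k]| + 2 = 2(3·2^k − 2) + 2 = 3·2^{k+1} − 4 + 2 = 3·2^{k+1} − 2.
This completes the inductive step, so |P[m]| = 3·2^m − 2 for all m ≥ 0.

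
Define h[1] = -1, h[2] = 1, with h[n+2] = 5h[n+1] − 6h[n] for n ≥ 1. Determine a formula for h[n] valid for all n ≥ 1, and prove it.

Claim: h[n] = 3^n − 2·2^n.

Base cases: h[1] = -1 and 3^1 − 2·2^1 = -1; h[2] = 1 and 3^2 − 2·2^2 = 1.
Assume h[i] = 3^i − 2·2^i for all 1 ≤ i ≤ j, where j ≥ 2.
Then h[j+1] = 5h[j] − 6h[j−1] = 5·(3^j − 2·2^j) − 6·(3^{j−1} − 2·2^{j−1}) = (5·3 − 6)3^{j−1} − 2·(5·2 − 6)2^{j−1} = 9·3^{j−1} − 8·2^{j−1} = 3^{j+1} − 2·2^{j+1}.
By strong induction, h[n] = 3^n − 2·2^n for all n ≥ 1.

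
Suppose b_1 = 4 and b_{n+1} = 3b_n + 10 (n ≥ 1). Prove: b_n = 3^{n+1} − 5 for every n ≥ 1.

Base case: b_1 = 4, and 3^{1+1} − 5 = 9 − 5 = 4.
Assume b_k = 3^{k+1} − 5 for some k ≥ 1.
Then b_{k+1} = 3b_k + 10 = 3·(3^{k+1} − 5) + 10 = 3^{k+2} − 15 + 10 = 3^{k+2} − 5.
This completes the inductive step, so b_n = 3^{n+1} − 5 for all n ≥ 1.

b_n = 3^{n+1} − 5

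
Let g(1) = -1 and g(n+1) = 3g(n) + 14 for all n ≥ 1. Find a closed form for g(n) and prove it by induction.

Claim: g(n) = 2·3^n − 7.

Base case: g(1) = -1, and 2·3^1 − 7 = 6 − 7 = -1.
Assume g(k) = 2·3^k − 7 for some k ≥ 1.
Then g(k+1) = 3g(k) + 14 = 3·(2·3^k − 7) + 14 = 6·3^k − 21 + 14 = 2·3^{k+1} − 7.
This completes the inductive step, so g(n) = 2·3^n − 7 for all n ≥ 1.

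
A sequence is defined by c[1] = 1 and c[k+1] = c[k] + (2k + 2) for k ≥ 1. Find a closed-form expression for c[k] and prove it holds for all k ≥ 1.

Claim: c[k] = k^2 + k − 1.

Base case: c[1] = 1, and 1^2 + 1 − 1 = 1.
Assume c[m] = m^2 + m − 1.
Then c[m+1] = c[m] + (2m + 2) = (m^2 + m − 1) + (2m + 2) = m^2 + 3m + 1,
and (m+1)^2 + (m+1) − 1 = m^2 + 3m + 1.
By induction, c[k] = k^2 + k − 1 for all k ≥ 1.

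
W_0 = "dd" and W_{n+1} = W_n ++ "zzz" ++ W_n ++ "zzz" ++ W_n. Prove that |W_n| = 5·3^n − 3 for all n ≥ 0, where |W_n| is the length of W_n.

Base case: |W_0| = 2, and 5·3^0 − 3 = 2.
Assume |W_r| = 5·3^r − 3.
Then |W_{r+1}| = 3|W_r| + 6 = 3(5·3^r − 3) + 6 = 5·3^{r+1} − 9 + 6 = 5·3^{r+1} − 3.
Hence |W_n| = 5·3^n − 3 for every n ≥ 0, by induction.

|W_n| = 5·3^n − 3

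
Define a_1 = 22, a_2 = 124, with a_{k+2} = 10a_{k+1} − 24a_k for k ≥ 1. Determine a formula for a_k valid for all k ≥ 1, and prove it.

Claim: a_k = 3·6^k + 4^k.

Base cases: a_1 = 22 and 3·6^1 + 4^1 = 22; a_2 = 124 and 3·6^2 + 4^2 = 124.
Assume a_j = 3·6^j + 4^j for all 1 ≤ j ≤ m, where m ≥ 2.
Then a_{m+1} = 10a_m − 24a_{m−1} = 10·(3·6^m + 4^m) − 24·(3·6^{m−1} + 4^{m−1}) = 3·(10·6 − 24)6^{m−1} + (10·4 − 24)4^{m−1} = 108·6^{m−1} + 16·4^{m−1} = 3·6^{m+1} + 4^{m+1}.
So the formula holds for m+1, and by strong induction a_k = 3·6^k + 4^k for all k ≥ 1.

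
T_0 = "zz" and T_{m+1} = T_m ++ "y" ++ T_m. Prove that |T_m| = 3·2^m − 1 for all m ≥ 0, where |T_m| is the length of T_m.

Base case: |T_0| = 2, and 3·2^0 − 1 = 2.
Assume |T_j| = 3·2^j − 1.
Then |T_{j+1}| = |T_j| + 1 + |T_j| = 2|T_j| + 1 = 2(3·2^j − 1) + 1 = 3·2^{j+1} − 2 + 1 = 3·2^{j+1} − 1.
So the formula holds for j+1, and by induction |T_m| = 3·2^m − 1 for all m ≥ 0.

|T_m| = 3·2^m − 1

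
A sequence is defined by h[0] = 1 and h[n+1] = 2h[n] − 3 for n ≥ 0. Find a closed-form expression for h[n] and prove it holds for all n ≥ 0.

Claim: h[n] = -2^{n+1} + 3.

Base case: h[0] = 1, and -2^{0+1} + 3 = -2 + 3 = 1.
Assume h[r] = -2^{r+1} + 3 for some r ≥ 0.
Then h[r+1] = 2h[r] − 3 = 2·(-2^{r+1} + 3) − 3 = -2^{r+2} + 6 − 3 = -2^{r+2} + 3.
Hence h[n] = -2^{n+1} + 3 for every n ≥ 0, by induction.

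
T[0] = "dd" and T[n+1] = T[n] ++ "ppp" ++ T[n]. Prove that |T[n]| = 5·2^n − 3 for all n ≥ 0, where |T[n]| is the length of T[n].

Base case: |T[0]| = 2, and 5·2^0 − 3 = 2.
Assume |T[k]| = 5·2^k − 3.
Then |T[k+1]| = |T[k]| + 3 + |T[k]| = 2|T[k]| + 3 = 2(5·2^k − 3) + 3 = 5·2^{k+1} − 6 + 3 = 5·2^{k+1} − 3.
This completes the inductive step, so |T[n]| = 5·2^n − 3 for all n ≥ 0.

|T[n]| = 5·2^n − 3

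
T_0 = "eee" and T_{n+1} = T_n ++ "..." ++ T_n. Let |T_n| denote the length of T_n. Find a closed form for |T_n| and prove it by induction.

Claim: |T_n| = 6·2^n − 3.

Base case: |T_0| = 3, and 6·2^0 − 3 = 3.
Assume |T_m| = 6·2^m − 3.
Then |T_{m+1}| = |T_m| + 3 + |T_m| = 2|T_m| + 3 = 2(6·2^m − 3) + 3 = 6·2^{m+1} − 6 + 3 = 6·2^{m+1} − 3.
So the formula holds for m+1, and by induction |T_n| = 6·2^n − 3 for all n ≥ 0.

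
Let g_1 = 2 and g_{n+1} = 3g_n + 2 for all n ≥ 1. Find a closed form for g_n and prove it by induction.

Claim: g_n = 3^n − 1.

Base case: g_1 = 2, and 3^1 − 1 = 3 − 1 = 2.
Assume g_r = 3^r − 1 for some r ≥ 1.
Then g_{r+1} = 3g_r + 2 = 3·(3^r − 1) + 2 = 3^{r+1} − 3 + 2 = 3^{r+1} − 1.
So the formula holds for r+1, and by induction g_n = 3^n − 1 for all n ≥ 1.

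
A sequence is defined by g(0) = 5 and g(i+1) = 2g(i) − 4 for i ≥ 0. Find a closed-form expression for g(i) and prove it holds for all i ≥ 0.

Claim: g(i) = 2^i + 4.

Base case: g(0) = 5, and 2^0 + 4 = 1 + 4 = 5.
Assume g(k) = 2^k + 4 for some k ≥ 0.
Then g(k+1) = 2g(k) − 4 = 2·(2^k + 4) − 4 = 2^{k+1} + 8 − 4 = 2^{k+1} + 4.
Hence g(i) = 2^i + 4 for every i ≥ 0, by induction.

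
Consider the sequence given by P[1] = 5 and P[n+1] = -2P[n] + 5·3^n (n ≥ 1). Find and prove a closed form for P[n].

Claim: P[n] = -(-2)^n + 3^n.

Base case: P[1] = 5, and -(-2)^1 + 3^1 = 2 + 3 = 5.
Assume P[m] = -(-2)^m + 3^m for some m ≥ 1.
Then P[m+1] = -2P[m] + 5·3^m = -2·(-(-2)^m + 3^m) + 5·3^m = -(-2)^{m+1} − 2·3^m + 5·3^m = -(-2)^{m+1} + 3·3^m = -(-2)^{m+1} + 3^{m+1}.
This completes the inductive step, so P[n] = -(-2)^n + 3^n for all n ≥ 1.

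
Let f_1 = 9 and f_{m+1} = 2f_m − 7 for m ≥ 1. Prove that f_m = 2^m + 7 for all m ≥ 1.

Base case: f_1 = 9, and 2^1 + 7 = 2 + 7 = 9.
Assume f_r = 2^r + 7 for some r ≥ 1.
Then f_{r+1} = 2f_r − 7 = 2·(2^r + 7) − 7 = 2^{r+1} + 14 − 7 = 2^{r+1} + 7.
Hence f_m = 2^m + 7 for every m ≥ 1, by induction.

f_m = 2^m + 7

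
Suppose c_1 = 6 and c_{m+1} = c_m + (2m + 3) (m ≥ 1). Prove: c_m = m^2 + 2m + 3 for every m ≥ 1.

Base case: c_1 = 6, and 1^2 + 2·1 + 3 = 6.
Assume c_j = j^2 + 2j + 3.
Then c_{j+1} = c_j + (2j + 3) = (j^2 + 2j + 3) + (2j + 3) = j^2 + 4j + 6,
and (j+1)^2 + 2·(j+1) + 3 = j^2 + 4j + 6.
Hence c_m = m^2 + 2m + 3 for every m ≥ 1, by induction.

c_m = m^2 + 2m + 3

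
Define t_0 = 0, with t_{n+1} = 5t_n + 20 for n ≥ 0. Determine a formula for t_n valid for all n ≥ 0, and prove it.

Claim: t_n = 5^{n+1} − 5.

Base case: t_0 = 0, and 5^{0+1} − 5 = 5 − 5 = 0.
Assume t_m = 5^{m+1} − 5 for some m ≥ 0.
Then t_{m+1} = 5t_m + 20 = 5·(5^{m+1} − 5) + 20 = 5^{m+2} − 25 + 20 = 5^{m+2} − 5.
So the formula holds for m+1, and by induction t_n = 5^{n+1} − 5 for all n ≥ 0.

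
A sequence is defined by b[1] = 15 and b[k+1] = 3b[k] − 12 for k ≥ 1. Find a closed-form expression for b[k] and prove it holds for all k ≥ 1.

Claim: b[k] = 3^{k+1} + 6.

Base case: b[1] = 15, and 3^{1+1} + 6 = 9 + 6 = 15.
Assume b[j] = 3^{j+1} + 6 for some j ≥ 1.
Then b[j+1] = 3b[j] − 12 = 3·(3^{j+1} + 6) − 12 = 3^{j+2} + 18 − 12 = 3^{j+2} + 6.
Hence b[k] = 3^{k+1} + 6 for every k ≥ 1, by induction.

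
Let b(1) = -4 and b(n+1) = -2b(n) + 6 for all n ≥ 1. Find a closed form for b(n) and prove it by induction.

Claim: b(n) = 3·(-2)^n + 2.

Base case: b(1) = -4, and 3·(-2)^1 + 2 = -6 + 2 = -4.
Assume b(j) = 3·(-2)^j + 2 for some j ≥ 1.
Then b(j+1) = -2b(j) + 6 = -2·(3·(-2)^j + 2) + 6 = -6·(-2)^j − 4 + 6 = 3·(-2)^{j+1} + 2.
Hence b(n) = 3·(-2)^n + 2 for every n ≥ 1, by induction.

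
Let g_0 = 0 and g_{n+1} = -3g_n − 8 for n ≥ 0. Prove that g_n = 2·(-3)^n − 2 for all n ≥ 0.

Base case: g_0 = 0, and 2·(-3)^0 − 2 = 2 − 2 = 0.
Assume g_k = 2·(-3)^k − 2 for some k ≥ 0.
Then g_{k+1} = -3g_k − 8 = -3·(2·(-3)^k − 2) − 8 = -6·(-3)^k + 6 − 8 = 2·(-3)^{k+1} − 2.
By induction, g_n = 2·(-3)^n − 2 for all n ≥ 0.

g_n = 2·(-3)^n − 2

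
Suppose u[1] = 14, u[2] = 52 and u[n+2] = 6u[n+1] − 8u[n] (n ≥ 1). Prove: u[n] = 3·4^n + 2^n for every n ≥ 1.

Base cases: u[1] = 14 and 3·4^1 + 2^1 = 14; u[2] = 52 and 3·4^2 + 2^2 = 52.
Assume u[j] = 3·4^j + 2^j for all 1 ≤ j ≤ m, where m ≥ 2.
Then u[m+1] = 6u[m] − 8u[m−1] = 6·(3·4^m + 2^m) − 8·(3·4^{m−1} + 2^{m−1}) = 3·(6·4 − 8)4^{m−1} + (6·2 − 8)2^{m−1} = 48·4^{m−1} + 4·2^{m−1} = 3·4^{m+1} + 2^{m+1}.
By strong induction, u[n] = 3·4^n + 2^n for all n ≥ 1.

u[n] = 3·4^n + 2^n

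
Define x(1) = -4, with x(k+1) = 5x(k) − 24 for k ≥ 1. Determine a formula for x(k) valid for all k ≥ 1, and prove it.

Claim: x(k) = -2·5^k + 6.

Base case: x(1) = -4, and -2·5^1 + 6 = -10 + 6 = -4.
Assume x(r) = -2·5^r + 6 for some r ≥ 1.
Then x(r+1) = 5x(r) − 24 = 5·(-2·5^r + 6) − 24 = -10·5^r + 30 − 24 = -2·5^{r+1} + 6.
So the formula holds for r+1, and by induction x(k) = -2·5^k + 6 for all k ≥ 1.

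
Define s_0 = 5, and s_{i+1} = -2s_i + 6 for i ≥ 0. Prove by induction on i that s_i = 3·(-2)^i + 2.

Base case: s_0 = 5, and 3·(-2)^0 + 2 = 3 + 2 = 5.
Assume s_m = 3·(-2)^m + 2 for some m ≥ 0.
Then s_{m+1} = -2s_m + 6 = -2·(3·(-2)^m + 2) + 6 = -6·(-2)^m − 4 + 6 = 3·(-2)^{m+1} + 2.
By induction, s_i = 3·(-2)^i + 2 for all i ≥ 0.

s_i = 3·(-2)^i + 2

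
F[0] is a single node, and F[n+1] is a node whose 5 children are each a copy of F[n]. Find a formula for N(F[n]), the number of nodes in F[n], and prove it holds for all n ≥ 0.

Claim: N(F[n]) = (5^{n+1} − 1)/4.

Base case: N(F[0]) = 1, and (5^{0+1} − 1)/4 = 1.
Assume N(F[j]) = (5^{j+1} − 1)/4.
Then N(F[j+1]) = 1 + 5N(F[j]) = 1 + 5·(5^{j+1} − 1)/4 = 1 + (5^{j+2} − 5)/4 = (4 + 5^{j+2} − 5)/4 = (5^{j+2} − 1)/4.
This completes the inductive step, so N(F[n]) = (5^{n+1} − 1)/4 for all n ≥ 0.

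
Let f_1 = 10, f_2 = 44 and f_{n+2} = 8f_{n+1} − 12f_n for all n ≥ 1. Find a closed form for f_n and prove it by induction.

Claim: f_n = 6^n + 2·2^n.

Base cases: f_1 = 10 and 6^1 + 2·2^1 = 10; f_2 = 44 and 6^2 + 2·2^2 = 44.
Assume f_j = 6^j + 2·2^j for all 1 ≤ j ≤ r, where r ≥ 2.
Then f_{r+1} = 8f_r − 12f_{r−1} = 8·(6^r + 2·2^r) − 12·(6^{r−1} + 2·2^{r−1}) = (8·6 − 12)6^{r−1} + 2·(8·2 − 12)2^{r−1} = 36·6^{r−1} + 8·2^{r−1} = 6^{r+1} + 2·2^{r+1}.
So the formula holds for r+1, and by strong induction f_n = 6^n + 2·2^n for all n ≥ 1.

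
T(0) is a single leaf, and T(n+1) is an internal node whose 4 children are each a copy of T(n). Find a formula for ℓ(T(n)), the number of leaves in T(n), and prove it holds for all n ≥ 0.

Claim: ℓ(T(n)) = 4^n.

Base case: ℓ(T(0)) = 1, and 4^0 = 1.
Assume ℓ(T(r)) = 4^r.
Then ℓ(T(r+1)) = 4·ℓ(T(r)) = 4·4^r = 4^{r+1}.
This completes the inductive step, so ℓ(T(n)) = 4^n for all n ≥ 0.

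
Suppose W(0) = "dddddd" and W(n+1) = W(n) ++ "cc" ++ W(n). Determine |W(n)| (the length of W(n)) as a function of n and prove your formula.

Claim: |W(n)| = 2^{n+3} − 2.

Base case: |W(0)| = 6, and 2^{0+3} − 2 = 6.
Assume |W(r)| = 2^{r+3} − 2.
Then |W(r+1)| = |W(r)| + 2 + |W(r)| = 2|W(r)| + 2 = 2(2^{r+3} − 2) + 2 = 2^{r+1+3} − 4 + 2 = 2^{r+1+3} − 2.
By induction, |W(n)| = 2^{n+3} − 2 for all n ≥ 0.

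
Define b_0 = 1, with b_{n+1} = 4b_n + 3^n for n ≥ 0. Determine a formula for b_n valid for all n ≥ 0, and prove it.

Claim: b_n = 2·4^n − 3^n.

Base case: b_0 = 1, and 2·4^0 − 3^0 = 2 − 1 = 1.
Assume b_m = 2·4^m − 3^m for some m ≥ 0.
Then b_{m+1} = 4b_m + 3^m = 4·(2·4^m − 3^m) + 3^m = 2·4^{m+1} − 4·3^m + 3^m = 2·4^{m+1} − 3·3^m = 2·4^{m+1} − 3^{m+1}.
This completes the inductive step, so b_n = 2·4^n − 3^n for all n ≥ 0.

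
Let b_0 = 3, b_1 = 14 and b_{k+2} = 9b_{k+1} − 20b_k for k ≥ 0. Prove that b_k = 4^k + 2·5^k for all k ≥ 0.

Base cases: b_0 = 3 and 4^0 + 2·5^0 = 3; b_1 = 14 and 4^1 + 2·5^1 = 14.
Assume b_j = 4^j + 2·5^j for all 0 ≤ j ≤ m, where m ≥ 1.
Then b_{m+1} = 9b_m − 20b_{m−1} = 9·(4^m + 2·5^m) − 20·(4^{m−1} + 2·5^{m−1}) = (9·4 − 20)4^{m−1} + 2·(9·5 − 20)5^{m−1} = 16·4^{m−1} + 50·5^{m−1} = 4^{m+1} + 2·5^{m+1}.
So the formula holds for m+1, and by strong induction b_k = 4^k + 2·5^k for all k ≥ 0.

b_k = 4^k + 2·5^k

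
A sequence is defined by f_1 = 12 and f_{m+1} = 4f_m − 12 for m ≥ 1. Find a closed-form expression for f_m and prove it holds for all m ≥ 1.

Claim: f_m = 2·4^m + 4.

Base case: f_1 = 12, and 2·4^1 + 4 = 8 + 4 = 12.
Assume f_r = 2·4^r + 4 for some r ≥ 1.
Then f_{r+1} = 4f_r − 12 = 4·(2·4^r + 4) − 12 = 8·4^r + 16 − 12 = 2·4^{r+1} + 4.
Hence f_m = 2·4^m + 4 for every m ≥ 1, by induction.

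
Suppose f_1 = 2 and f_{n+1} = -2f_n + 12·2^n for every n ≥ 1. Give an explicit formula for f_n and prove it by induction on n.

Claim: f_n = 2·(-2)^n + 3·2^n.

Base case: f_1 = 2, and 2·(-2)^1 + 3·2^1 = -4 + 6 = 2.
Assume f_j = 2·(-2)^j + 3·2^j for some j ≥ 1.
Then f_{j+1} = -2f_j + 12·2^j = -2·(2·(-2)^j + 3·2^j) + 12·2^j = 2·(-2)^{j+1} − 6·2^j + 12·2^j = 2·(-2)^{j+1} + 6·2^j = 2·(-2)^{j+1} + 3·2^{j+1}.
By induction, f_n = 2·(-2)^n + 3·2^n for all n ≥ 1.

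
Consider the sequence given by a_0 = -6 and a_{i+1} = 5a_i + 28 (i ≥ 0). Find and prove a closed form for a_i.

Claim: a_i = 5^i − 7.

Base case: a_0 = -6, and 5^0 − 7 = 1 − 7 = -6.
Assume a_m = 5^m − 7 for some m ≥ 0.
Then a_{m+1} = 5a_m + 28 = 5·(5^m − 7) + 28 = 5^{m+1} − 35 + 28 = 5^{m+1} − 7.
By induction, a_i = 5^i − 7 for all i ≥ 0.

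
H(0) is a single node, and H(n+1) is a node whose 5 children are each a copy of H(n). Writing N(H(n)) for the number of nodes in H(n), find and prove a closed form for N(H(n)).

Claim: N(H(n)) = (5^{n+1} − 1)/4.

Base case: N(H(0)) = 1, and (5^{0+1} − 1)/4 = 1.
Assume N(H(k)) = (5^{k+1} − 1)/4.
Then N(H(k+1)) = 1 + 5N(H(k)) = 1 + 5·(5^{k+1} − 1)/4 = 1 + (5^{k+2} − 5)/4 = (4 + 5^{k+2} − 5)/4 = (5^{k+2} − 1)/4.
This completes the inductive step, so N(H(n)) = (5^{n+1} − 1)/4 for all n ≥ 0.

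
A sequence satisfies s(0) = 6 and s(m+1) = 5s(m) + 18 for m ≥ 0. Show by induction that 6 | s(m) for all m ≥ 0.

Base case: s(0) = 6 = 6·1, so 6 | s(0).
Assume 6 | s(j), so s(j) = 6t for some integer t.
Then s(j+1) = 5s(j) + 18 = 5·(6t) + 18 = 6(5t + 3), so 6 | s(j+1).
This completes the inductive step, so 6 | s(m) for all m ≥ 0.

6 | s(m)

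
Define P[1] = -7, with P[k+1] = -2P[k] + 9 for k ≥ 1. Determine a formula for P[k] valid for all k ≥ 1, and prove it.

Claim: P[k] = 5·(-2)^k + 3.

Base case: P[1] = -7, and 5·(-2)^1 + 3 = -10 + 3 = -7.
Assume P[m] = 5·(-2)^m + 3 for some m ≥ 1.
Then P[m+1] = -2P[m] + 9 = -2·(5·(-2)^m + 3) + 9 = -10·(-2)^m − 6 + 9 = 5·(-2)^{m+1} + 3.
This completes the inductive step, so P[k] = 5·(-2)^k + 3 for all k ≥ 1.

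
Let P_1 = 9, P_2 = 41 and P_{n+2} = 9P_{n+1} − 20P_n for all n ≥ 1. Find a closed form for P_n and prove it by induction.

Claim: P_n = 4^n + 5^n.

Base cases: P_1 = 9 and 4^1 + 5^1 = 9; P_2 = 41 and 4^2 + 5^2 = 41.
Assume P_j = 4^j + 5^j for all 1 ≤ j ≤ m, where m ≥ 2.
Then P_{m+1} = 9P_m − 20P_{m−1} = 9·(4^m + 5^m) − 20·(4^{m−1} + 5^{m−1}) = (9·4 − 20)4^{m−1} + (9·5 − 20)5^{m−1} = 16·4^{m−1} + 25·5^{m−1} = 4^{m+1} + 5^{m+1}.
By strong induction, P_n = 4^n + 5^n for all n ≥ 1.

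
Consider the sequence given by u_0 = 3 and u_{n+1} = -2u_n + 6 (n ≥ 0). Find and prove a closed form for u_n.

Claim: u_n = (-2)^n + 2.

Base case: u_0 = 3, and (-2)^0 + 2 = 1 + 2 = 3.
Assume u_j = (-2)^j + 2 for some j ≥ 0.
Then u_{j+1} = -2u_j + 6 = -2·((-2)^j + 2) + 6 = -2·(-2)^j − 4 + 6 = (-2)^{j+1} + 2.
This completes the inductive step, so u_n = (-2)^n + 2 for all n ≥ 0.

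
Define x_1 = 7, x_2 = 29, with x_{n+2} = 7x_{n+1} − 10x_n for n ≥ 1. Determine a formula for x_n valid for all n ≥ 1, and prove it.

Claim: x_n = 5^n + 2^n.

Base cases: x_1 = 7 and 5^1 + 2^1 = 7; x_2 = 29 and 5^2 + 2^2 = 29.
Assume x_j = 5^j + 2^j for all 1 ≤ j ≤ m, where m ≥ 2.
Then x_{m+1} = 7x_m − 10x_{m−1} = 7·(5^m + 2^m) − 10·(5^{m−1} + 2^{m−1}) = (7·5 − 10)5^{m−1} + (7·2 − 10)2^{m−1} = 25·5^{m−1} + 4·2^{m−1} = 5^{m+1} + 2^{m+1}.
Hence x_n = 5^n + 2^n for every n ≥ 1, by strong induction.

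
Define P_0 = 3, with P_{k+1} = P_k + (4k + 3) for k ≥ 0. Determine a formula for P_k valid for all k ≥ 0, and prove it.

Claim: P_k = 2k^2 + k + 3.

Base case: P_0 = 3, and 2·0^2 + 0 + 3 = 3.
Assume P_m = 2m^2 + m + 3.
Then P_{m+1} = P_m + (4m + 3) = (2m^2 + m + 3) + (4m + 3) = 2m^2 + 5m + 6,
and 2·(m+1)^2 + (m+1) + 3 = 2m^2 + 5m + 6.
By induction, P_k = 2k^2 + k + 3 for all k ≥ 0.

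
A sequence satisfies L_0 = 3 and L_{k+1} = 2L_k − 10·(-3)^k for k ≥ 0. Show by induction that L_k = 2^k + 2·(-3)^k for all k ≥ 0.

Base case: L_0 = 3, and 2^0 + 2·(-3)^0 = 1 + 2 = 3.
Assume L_j = 2^j + 2·(-3)^j for some j ≥ 0.
Then L_{j+1} = 2L_j − 10·(-3)^j = 2·(2^j + 2·(-3)^j) − 10·(-3)^j = 2^{j+1} + 4·(-3)^j − 10·(-3)^j = 2^{j+1} − 6·(-3)^j = 2^{j+1} + 2·(-3)^{j+1}.
This completes the inductive step, so L_k = 2^k + 2·(-3)^k for all k ≥ 0.

L_k = 2^k + 2·(-3)^k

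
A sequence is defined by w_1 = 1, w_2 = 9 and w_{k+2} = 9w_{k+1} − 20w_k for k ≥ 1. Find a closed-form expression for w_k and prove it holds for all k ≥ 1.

Claim: w_k = -4^k + 5^k.

Base cases: w_1 = 1 and -4^1 + 5^1 = 1; w_2 = 9 and -4^2 + 5^2 = 9.
Assume w_i = -4^i + 5^i for all 1 ≤ i ≤ j, where j ≥ 2.
Then w_{j+1} = 9w_j − 20w_{j−1} = 9·(-4^j + 5^j) − 20·(-4^{j−1} + 5^{j−1}) = -(9·4 − 20)4^{j−1} + (9·5 − 20)5^{j−1} = -16·4^{j−1} + 25·5^{j−1} = -4^{j+1} + 5^{j+1}.
Hence w_k = -4^k + 5^k for every k ≥ 1, by strong induction.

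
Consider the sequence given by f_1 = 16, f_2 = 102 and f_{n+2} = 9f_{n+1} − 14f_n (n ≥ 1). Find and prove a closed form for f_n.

Claim: f_n = 2·7^n + 2^n.

Base cases: f_1 = 16 and 2·7^1 + 2^1 = 16; f_2 = 102 and 2·7^2 + 2^2 = 102.
Assume f_j = 2·7^j + 2^j for all 1 ≤ j ≤ r, where r ≥ 2.
Then f_{r+1} = 9f_r − 14f_{r−1} = 9·(2·7^r + 2^r) − 14·(2·7^{r−1} + 2^{r−1}) = 2·(9·7 − 14)7^{r−1} + (9·2 − 14)2^{r−1} = 98·7^{r−1} + 4·2^{r−1} = 2·7^{r+1} + 2^{r+1}.
Hence f_n = 2·7^n + 2^n for every n ≥ 1, by strong induction.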